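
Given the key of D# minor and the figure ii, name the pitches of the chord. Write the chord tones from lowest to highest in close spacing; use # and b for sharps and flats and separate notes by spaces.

E# G# B#

ii is the minor supertonic, borrowed from the parallel major (the Dorian ii). In D# minor that root is E#.
So the chord is E#-G#-B#.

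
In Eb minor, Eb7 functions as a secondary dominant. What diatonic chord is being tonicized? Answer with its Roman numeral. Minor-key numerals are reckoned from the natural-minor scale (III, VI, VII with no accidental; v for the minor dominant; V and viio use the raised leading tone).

iv

The chord is a dominant seventh chord on Eb.
A dominant resolves down a perfect fifth: Eb → Ab. In Eb minor, Ab is scale degree 4, i.e. iv.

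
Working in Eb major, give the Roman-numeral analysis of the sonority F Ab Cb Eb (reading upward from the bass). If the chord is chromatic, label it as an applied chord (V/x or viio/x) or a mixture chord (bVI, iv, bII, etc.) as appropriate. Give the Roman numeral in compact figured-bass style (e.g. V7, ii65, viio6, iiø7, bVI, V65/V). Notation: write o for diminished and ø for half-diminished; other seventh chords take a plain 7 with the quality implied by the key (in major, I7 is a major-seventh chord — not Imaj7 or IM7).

iiø7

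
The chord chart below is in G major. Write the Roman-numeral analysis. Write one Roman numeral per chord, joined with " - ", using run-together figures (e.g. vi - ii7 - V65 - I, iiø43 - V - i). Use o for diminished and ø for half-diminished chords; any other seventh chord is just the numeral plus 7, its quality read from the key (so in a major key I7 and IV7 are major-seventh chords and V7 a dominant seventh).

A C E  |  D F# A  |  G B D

ii - V - I

A-C-E: minor triad on A = scale degree 2 → ii.
D-F#-A: root D is the dominant; major triad there is V.
G-B-D has root G, degree 1 in G major, so I.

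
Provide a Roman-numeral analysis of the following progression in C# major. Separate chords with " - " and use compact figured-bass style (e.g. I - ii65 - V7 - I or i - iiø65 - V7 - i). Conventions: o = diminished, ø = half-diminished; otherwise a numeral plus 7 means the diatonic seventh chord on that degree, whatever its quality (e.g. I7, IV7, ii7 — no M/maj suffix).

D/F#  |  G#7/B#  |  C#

bII6 - V65 - I

D/F#: D with this quality isn't in the key; a major triad on b2 is the Neapolitan sixth, bII6 (third, F#, in the bass — hence the 6).
G#7/B#: root G# is the dominant; dominant seventh chord there is V65.
C#: root C# is the tonic; major triad there is I.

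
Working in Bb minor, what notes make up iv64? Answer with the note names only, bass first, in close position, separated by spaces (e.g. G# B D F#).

Bb Eb Gb

In Bb minor, the subdominant is Eb, and the diatonic chord built there is a minor triad.
That chord is spelled Eb-Gb-Bb.
The figured bass 64 indicates second inversion, placing the fifth (Bb) in the bass: Bb-Eb-Gb.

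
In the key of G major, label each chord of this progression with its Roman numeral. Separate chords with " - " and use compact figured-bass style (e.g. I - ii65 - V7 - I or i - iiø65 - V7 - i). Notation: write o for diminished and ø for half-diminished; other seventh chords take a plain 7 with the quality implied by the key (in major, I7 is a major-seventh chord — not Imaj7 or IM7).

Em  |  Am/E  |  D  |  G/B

vi - ii64 - V - I6

Em has root E, degree 6 in G major, so vi.
Am/E has root A, degree 2 in G major, so ii64.
D: root D is the dominant; major triad there is V.
G/B: root G is the tonic; major triad there is I6.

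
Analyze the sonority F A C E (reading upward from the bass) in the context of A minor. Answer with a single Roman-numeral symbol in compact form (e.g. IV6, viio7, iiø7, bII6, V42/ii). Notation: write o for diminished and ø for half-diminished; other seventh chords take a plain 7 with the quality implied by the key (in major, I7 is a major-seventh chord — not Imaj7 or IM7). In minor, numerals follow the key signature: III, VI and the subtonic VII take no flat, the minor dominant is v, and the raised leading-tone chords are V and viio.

VI7

The pitches F-A-C-E form a major seventh chord rooted on F.
F is scale degree 6 in A minor, and a major seventh chord on that degree is written VI7.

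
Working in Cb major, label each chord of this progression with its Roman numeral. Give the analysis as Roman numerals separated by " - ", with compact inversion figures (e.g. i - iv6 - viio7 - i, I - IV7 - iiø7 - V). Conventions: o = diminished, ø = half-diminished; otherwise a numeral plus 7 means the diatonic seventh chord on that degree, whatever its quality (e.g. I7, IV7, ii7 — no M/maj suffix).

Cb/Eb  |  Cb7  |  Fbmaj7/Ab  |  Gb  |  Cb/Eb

Cb/Eb: root Cb is the tonic; major triad there is I6.
Cb7: a dominant seventh chord on Cb, the applied dominant of IV → V7/IV.
Fbmaj7/Ab: major seventh chord on Fb = scale degree 4 → IV65.
Gb: root Gb is the dominant; major triad there is V.
Cb/Eb has root Cb, degree 1 in Cb major, so I6.

I6 - V7/IV - IV65 - V - I6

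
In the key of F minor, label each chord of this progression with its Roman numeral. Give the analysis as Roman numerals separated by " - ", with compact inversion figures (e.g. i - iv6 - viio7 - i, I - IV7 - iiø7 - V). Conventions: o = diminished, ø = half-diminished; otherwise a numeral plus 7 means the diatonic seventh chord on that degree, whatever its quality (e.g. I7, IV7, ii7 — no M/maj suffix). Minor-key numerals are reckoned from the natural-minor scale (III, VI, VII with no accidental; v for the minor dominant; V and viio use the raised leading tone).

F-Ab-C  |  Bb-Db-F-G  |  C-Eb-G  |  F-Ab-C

F-Ab-C has root F, degree 1 in F minor, so i.
Bb-Db-F-G: root G is the supertonic; half-diminished seventh chord there is iiø65.
C-Eb-G: root C is the dominant; minor triad there is v.
F-Ab-C has root F, degree 1 in F minor, so i.

i - iiø65 - v - i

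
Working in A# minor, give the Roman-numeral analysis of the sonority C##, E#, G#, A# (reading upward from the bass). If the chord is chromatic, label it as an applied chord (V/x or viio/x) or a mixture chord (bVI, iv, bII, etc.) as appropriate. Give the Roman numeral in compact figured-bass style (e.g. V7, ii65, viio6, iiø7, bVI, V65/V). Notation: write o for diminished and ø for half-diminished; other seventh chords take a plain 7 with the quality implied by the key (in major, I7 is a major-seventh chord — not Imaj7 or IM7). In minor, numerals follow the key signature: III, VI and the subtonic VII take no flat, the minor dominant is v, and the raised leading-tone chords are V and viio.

The pitches A#-C##-E#-G# form a dominant seventh chord rooted on A#.
A# is not a diatonic chord root with this quality in A# minor, but it lies a perfect fifth above D# (iv), so the chord functions as an applied dominant of iv.
With C## in the bass the chord is in first inversion, so the figured bass is 65.

V65/iv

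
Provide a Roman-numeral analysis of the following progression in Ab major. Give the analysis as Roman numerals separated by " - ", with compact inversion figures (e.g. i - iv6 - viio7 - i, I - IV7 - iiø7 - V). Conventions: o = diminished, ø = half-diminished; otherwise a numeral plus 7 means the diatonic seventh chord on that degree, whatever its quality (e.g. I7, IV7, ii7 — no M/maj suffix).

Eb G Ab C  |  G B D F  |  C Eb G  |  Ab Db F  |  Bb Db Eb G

I43 - V7/iii - iii - IV64 - V43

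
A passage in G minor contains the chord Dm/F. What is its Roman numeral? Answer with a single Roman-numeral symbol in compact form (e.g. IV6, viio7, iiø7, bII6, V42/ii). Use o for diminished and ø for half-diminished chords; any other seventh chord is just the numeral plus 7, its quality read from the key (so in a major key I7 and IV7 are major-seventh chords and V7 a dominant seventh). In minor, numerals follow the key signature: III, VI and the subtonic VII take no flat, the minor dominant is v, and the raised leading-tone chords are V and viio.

Stacked in thirds the chord is D-F-A: a minor triad on D.
D is scale degree 5 in G minor, and a minor triad on that degree is written v.
With F in the bass the chord is in first inversion, so the figured bass is 6.

v6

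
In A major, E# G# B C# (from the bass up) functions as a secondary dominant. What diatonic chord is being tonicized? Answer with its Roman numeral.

vi

The chord is a dominant seventh chord on C#.
A dominant resolves down a perfect fifth: C# → F#. In A major, F# is scale degree 6, i.e. vi.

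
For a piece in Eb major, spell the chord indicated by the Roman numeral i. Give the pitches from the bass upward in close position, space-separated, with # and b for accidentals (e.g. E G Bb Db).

Eb Gb Bb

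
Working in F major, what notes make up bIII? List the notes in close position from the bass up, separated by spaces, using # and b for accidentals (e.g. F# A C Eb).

Ab C Eb

Scale degree 3 in F major is A; lowering it a half step gives Ab. bIII is a major triad on the lowered third degree, borrowed from the parallel minor.
So the chord is Ab-C-Eb.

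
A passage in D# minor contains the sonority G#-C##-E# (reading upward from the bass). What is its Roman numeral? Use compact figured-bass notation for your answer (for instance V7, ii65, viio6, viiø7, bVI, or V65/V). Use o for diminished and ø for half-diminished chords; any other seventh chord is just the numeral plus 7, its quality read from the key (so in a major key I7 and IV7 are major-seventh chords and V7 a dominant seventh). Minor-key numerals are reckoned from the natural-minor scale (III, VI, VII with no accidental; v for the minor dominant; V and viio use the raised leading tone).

viio64

Stacked in thirds the chord is C##-E#-G#: a diminished triad on C##.
In D# minor, C## is the leading tone; the diatonic diminished triad there is viio.
With G# in the bass the chord is in second inversion, so the figured bass is 64.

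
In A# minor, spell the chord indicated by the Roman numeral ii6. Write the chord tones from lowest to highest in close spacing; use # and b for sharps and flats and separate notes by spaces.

D# F## B#

ii6 is the minor supertonic, borrowed from the parallel major (the Dorian ii). In A# minor that root is B#.
So the chord is B#-D#-F##, a minor triad.
The figured bass 6 indicates first inversion, placing the third (D#) in the bass: D#-F##-B#.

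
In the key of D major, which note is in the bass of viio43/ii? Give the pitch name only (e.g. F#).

A

The applied chord viio43/ii is rooted on D#: D#-F#-A-C.
The figure 43 means second inversion — the fifth is in the bass.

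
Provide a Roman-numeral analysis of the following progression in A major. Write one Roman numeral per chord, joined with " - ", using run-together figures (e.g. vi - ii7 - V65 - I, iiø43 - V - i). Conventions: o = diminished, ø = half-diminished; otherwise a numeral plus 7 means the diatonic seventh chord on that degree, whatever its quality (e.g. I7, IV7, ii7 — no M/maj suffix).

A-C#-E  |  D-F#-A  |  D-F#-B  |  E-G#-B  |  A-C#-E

I - IV - ii6 - V - I

A-C#-E: root A is the tonic; major triad there is I.
D-F#-A: major triad on D = scale degree 4 → IV.
D-F#-B: minor triad on B = scale degree 2 → ii6.
E-G#-B: major triad on E = scale degree 5 → V.
A-C#-E: root A is the tonic; major triad there is I.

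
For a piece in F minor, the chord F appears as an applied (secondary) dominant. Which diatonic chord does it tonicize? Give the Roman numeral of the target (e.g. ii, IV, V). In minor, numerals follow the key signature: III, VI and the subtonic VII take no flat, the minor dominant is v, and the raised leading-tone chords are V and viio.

iv

The chord is a major triad on F.
A dominant resolves down a perfect fifth: F → Bb. In F minor, Bb is scale degree 4, i.e. iv.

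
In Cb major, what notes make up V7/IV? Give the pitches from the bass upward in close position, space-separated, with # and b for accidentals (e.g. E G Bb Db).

V7/IV is a secondary dominant — the dominant seventh of IV. IV in Cb major is Fb, so the applied chord's root is Cb, a perfect fifth above.
Building a dominant seventh chord on Cb gives Cb-Eb-Gb-Bbb.

Cb Eb Gb Bbb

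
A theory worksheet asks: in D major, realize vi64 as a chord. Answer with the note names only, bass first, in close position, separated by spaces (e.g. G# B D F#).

F# B D

The numeral's case and figure indicate a minor triad. In D major its root, scale degree 6, is B.
That chord is spelled B-D-F#.
The figured bass 64 indicates second inversion, placing the fifth (F#) in the bass: F#-B-D.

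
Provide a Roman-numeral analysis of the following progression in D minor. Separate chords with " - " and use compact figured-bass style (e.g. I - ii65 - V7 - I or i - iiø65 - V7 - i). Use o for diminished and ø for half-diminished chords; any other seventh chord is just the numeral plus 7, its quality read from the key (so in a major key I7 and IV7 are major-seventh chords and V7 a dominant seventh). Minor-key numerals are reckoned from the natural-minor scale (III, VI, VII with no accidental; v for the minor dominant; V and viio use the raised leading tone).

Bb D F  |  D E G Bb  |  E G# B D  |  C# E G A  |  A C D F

VI - iiø42 - V7/V - V65 - i43

Bb-D-F: major triad on Bb = scale degree 6 → VI.
D-E-G-Bb: half-diminished seventh chord on E = scale degree 2 → iiø42.
E-G#-B-D is the secondary dominant of V (dominant seventh chord on E): V7/V.
C#-E-G-A: root A is the dominant; dominant seventh chord there is V65.
A-C-D-F: minor seventh chord on D = scale degree 1 → i43.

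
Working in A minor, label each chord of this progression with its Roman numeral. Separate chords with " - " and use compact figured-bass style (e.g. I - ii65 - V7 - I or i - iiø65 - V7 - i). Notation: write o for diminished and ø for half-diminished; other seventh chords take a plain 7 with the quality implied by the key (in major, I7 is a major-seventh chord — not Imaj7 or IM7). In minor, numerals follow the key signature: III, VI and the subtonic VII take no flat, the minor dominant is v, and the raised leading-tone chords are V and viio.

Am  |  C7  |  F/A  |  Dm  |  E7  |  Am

Am: minor triad on A = scale degree 1 → i.
C7: chromatic; C is V of VI, so V7/VI.
F/A has root F, degree 6 in A minor, so VI6.
Dm: minor triad on D = scale degree 4 → iv.
E7 has root E, degree 5 in A minor, so V7.
Am has root A, degree 1 in A minor, so i.

i - V7/VI - VI6 - iv - V7 - i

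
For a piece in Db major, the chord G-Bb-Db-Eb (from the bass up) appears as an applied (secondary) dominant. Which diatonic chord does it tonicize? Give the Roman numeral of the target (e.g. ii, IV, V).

V

The chord is a dominant seventh chord on Eb.
A dominant resolves down a perfect fifth: Eb → Ab. In Db major, Ab is scale degree 5, i.e. V.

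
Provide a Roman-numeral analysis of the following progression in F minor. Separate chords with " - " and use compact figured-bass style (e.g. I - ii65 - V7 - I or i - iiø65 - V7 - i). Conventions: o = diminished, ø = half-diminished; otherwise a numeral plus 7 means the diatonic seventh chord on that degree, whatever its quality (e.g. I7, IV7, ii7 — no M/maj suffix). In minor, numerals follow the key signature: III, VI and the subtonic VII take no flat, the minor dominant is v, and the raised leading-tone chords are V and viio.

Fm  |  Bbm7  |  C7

i - iv7 - V7

Fm: minor triad on F = scale degree 1 → i.
Bbm7 has root Bb, degree 4 in F minor, so iv7.
C7: dominant seventh chord on C = scale degree 5 → V7.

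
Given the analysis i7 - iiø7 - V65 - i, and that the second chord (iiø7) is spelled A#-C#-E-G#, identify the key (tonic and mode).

The chord A#m7b5 is a half-diminished seventh chord rooted on A#; its label is iiø7.
Counting down one scale step from A# places the tonic on G#; a half-diminished seventh chord on degree 2 is diatonic only in minor.

G# minor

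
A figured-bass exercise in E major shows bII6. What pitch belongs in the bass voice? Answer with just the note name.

bII in E major has root F; the chord is F-A-C.
The figure 6 means first inversion — the third is in the bass.

A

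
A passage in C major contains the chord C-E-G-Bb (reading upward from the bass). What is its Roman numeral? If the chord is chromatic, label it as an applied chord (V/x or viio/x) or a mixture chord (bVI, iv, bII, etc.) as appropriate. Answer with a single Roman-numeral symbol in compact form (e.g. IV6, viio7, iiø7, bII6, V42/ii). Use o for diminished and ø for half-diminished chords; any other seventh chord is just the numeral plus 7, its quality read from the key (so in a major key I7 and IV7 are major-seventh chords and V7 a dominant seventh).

V7/IV

The pitches C-E-G-Bb form a dominant seventh chord rooted on C.
C is not a diatonic chord root with this quality in C major, but it lies a perfect fifth above F (IV), so the chord functions as an applied dominant of IV.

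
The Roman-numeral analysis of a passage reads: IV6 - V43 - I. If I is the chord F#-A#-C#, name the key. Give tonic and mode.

F# major

I is given as F#-A#-C# — a major triad with root F#.
If F# is scale degree 1 and the mode makes that degree carry a major triad, the tonic is F# and the mode is major.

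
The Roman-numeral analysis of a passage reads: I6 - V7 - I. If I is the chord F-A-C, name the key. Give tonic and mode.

The anchor chord is a major triad on F, labeled I.
If F is scale degree 1 and the mode makes that degree carry a major triad, the tonic is F and the mode is major.

F major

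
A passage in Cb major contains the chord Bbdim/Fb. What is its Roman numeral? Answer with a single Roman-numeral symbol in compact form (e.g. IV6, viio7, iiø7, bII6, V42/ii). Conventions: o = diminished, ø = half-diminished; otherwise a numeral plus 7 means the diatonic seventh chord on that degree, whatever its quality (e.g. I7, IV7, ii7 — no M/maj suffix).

viio64

The pitches Bb-Db-Fb form a diminished triad rooted on Bb.
Bb is scale degree 7 in Cb major, and a diminished triad on that degree is written viio.
With Fb in the bass the chord is in second inversion, so the figured bass is 64.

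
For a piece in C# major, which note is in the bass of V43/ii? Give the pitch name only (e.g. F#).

The applied chord V43/ii is rooted on A#: A#-C##-E#-G#.
The figure 43 means second inversion — the fifth is in the bass.

E#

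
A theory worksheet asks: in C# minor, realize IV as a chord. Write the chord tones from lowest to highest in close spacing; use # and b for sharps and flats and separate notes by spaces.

F# A# C#

Scale degree 4 in C# minor is F#; here the chord built on it is altered to a major triad. IV is the major subdominant, borrowed from the parallel major.
So the chord is F#-A#-C#, a major triad.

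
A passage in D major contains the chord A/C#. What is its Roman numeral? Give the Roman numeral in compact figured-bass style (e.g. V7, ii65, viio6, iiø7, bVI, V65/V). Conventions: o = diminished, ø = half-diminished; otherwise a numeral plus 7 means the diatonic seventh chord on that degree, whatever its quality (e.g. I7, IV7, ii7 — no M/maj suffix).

Stacked in thirds the chord is A-C#-E: a major triad on A.
A is scale degree 5 in D major, and a major triad on that degree is written V.
With C# in the bass the chord is in first inversion, so the figured bass is 6.

V6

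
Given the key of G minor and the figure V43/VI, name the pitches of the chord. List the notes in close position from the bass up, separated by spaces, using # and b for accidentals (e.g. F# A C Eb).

F Ab Bb D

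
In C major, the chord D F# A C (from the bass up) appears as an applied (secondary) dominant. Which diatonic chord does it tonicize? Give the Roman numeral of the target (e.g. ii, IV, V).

V

The chord is a dominant seventh chord on D.
A dominant resolves down a perfect fifth: D → G. In C major, G is scale degree 5, i.e. V.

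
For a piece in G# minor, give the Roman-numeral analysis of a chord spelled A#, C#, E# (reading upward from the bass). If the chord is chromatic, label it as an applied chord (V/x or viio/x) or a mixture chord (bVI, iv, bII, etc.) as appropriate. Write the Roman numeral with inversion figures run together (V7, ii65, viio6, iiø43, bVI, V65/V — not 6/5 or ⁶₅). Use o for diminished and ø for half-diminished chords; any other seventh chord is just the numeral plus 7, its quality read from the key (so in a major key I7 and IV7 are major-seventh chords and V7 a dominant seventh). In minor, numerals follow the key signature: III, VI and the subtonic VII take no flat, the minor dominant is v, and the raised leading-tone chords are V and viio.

ii

Stacked in thirds the chord is A#-C#-E#: a minor triad on A#.
A# is the second degree of G# minor. This is the minor supertonic, borrowed from the parallel major (the Dorian ii).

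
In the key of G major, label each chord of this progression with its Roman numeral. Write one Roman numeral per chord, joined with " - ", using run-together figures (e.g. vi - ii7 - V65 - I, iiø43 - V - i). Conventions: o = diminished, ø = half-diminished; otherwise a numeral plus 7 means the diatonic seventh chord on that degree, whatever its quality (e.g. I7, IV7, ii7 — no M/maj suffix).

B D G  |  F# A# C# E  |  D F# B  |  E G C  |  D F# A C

B-D-G: major triad on G = scale degree 1 → I6.
F#-A#-C#-E: a dominant seventh chord on F#, the applied dominant of iii → V7/iii.
D-F#-B has root B, degree 3 in G major, so iii6.
E-G-C has root C, degree 4 in G major, so IV6.
D-F#-A-C has root D, degree 5 in G major, so V7.

I6 - V7/iii - iii6 - IV6 - V7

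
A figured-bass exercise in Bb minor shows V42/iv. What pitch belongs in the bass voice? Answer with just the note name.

The applied chord V42/iv is rooted on Bb: Bb-D-F-Ab.
The figure 42 means third inversion — the seventh is in the bass.

Ab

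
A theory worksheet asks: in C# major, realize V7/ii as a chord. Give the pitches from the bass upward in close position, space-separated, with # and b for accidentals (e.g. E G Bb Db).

A# C## E# G#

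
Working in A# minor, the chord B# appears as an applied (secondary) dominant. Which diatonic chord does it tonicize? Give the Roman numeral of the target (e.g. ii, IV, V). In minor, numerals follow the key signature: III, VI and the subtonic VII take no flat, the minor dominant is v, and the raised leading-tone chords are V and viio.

The chord is a major triad on B#.
A dominant resolves down a perfect fifth: B# → E#. In A# minor, E# is scale degree 5, i.e. V.

V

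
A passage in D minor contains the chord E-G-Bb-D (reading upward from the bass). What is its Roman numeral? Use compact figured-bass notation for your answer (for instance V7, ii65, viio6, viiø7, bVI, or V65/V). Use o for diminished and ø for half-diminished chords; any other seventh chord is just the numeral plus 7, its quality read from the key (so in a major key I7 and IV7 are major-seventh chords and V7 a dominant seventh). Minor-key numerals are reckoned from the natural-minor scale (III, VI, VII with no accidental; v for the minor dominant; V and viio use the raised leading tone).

Stacked in thirds the chord is E-G-Bb-D: a half-diminished seventh chord on E.
E is scale degree 2 in D minor, and a half-diminished seventh chord on that degree is written iiø7.

iiø7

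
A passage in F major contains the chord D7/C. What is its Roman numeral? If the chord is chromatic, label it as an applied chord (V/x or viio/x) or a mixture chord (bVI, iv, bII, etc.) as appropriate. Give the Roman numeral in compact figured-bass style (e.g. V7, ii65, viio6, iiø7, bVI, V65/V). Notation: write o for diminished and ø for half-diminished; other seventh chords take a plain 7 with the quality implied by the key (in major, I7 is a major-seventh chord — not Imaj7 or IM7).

V42/ii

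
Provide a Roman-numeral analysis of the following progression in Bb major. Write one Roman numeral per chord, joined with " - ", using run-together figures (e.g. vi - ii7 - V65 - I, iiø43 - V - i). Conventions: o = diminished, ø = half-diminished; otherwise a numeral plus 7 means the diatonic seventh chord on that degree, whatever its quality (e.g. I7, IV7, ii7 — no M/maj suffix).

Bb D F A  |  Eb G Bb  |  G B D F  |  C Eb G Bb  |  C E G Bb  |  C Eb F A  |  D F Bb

Bb-D-F-A: root Bb is the tonic; major seventh chord there is I7.
Eb-G-Bb has root Eb, degree 4 in Bb major, so IV.
G-B-D-F is the secondary dominant of ii (dominant seventh chord on G): V7/ii.
C-Eb-G-Bb has root C, degree 2 in Bb major, so ii7.
C-E-G-Bb: a dominant seventh chord on C, the applied dominant of V → V7/V.
C-Eb-F-A has root F, degree 5 in Bb major, so V43.
D-F-Bb: root Bb is the tonic; major triad there is I6.

I7 - IV - V7/ii - ii7 - V7/V - V43 - I6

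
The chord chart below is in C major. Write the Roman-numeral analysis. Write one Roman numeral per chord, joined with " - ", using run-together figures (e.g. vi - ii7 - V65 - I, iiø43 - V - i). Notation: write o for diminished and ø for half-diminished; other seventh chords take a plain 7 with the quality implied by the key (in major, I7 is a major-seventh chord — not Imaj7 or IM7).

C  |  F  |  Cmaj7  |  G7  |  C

C: major triad on C = scale degree 1 → I.
F has root F, degree 4 in C major, so IV.
Cmaj7: major seventh chord on C = scale degree 1 → I7.
G7 has root G, degree 5 in C major, so V7.
C: root C is the tonic; major triad there is I.

I - IV - I7 - V7 - I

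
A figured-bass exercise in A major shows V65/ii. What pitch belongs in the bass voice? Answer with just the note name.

A#

The applied chord V65/ii is rooted on F#: F#-A#-C#-E.
The figure 65 means first inversion — the third is in the bass.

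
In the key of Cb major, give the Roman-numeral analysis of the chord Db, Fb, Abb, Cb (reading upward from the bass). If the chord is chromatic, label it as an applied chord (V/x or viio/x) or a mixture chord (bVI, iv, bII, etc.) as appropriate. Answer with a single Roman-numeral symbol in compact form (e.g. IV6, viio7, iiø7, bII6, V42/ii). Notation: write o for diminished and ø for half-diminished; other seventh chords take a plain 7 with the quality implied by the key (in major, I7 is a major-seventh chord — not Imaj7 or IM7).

iiø7

The pitches Db-Fb-Abb-Cb form a half-diminished seventh chord rooted on Db.
Db is the second degree of Cb major. This is the half-diminished supertonic seventh, borrowed from the parallel minor.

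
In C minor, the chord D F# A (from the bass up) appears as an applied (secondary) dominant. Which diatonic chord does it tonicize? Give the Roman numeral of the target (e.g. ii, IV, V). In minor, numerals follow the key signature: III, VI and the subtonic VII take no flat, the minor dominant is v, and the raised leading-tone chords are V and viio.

V

The chord is a major triad on D.
A dominant resolves down a perfect fifth: D → G. In C minor, G is scale degree 5, i.e. V.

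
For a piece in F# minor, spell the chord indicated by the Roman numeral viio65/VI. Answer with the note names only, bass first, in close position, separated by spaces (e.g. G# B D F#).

The slash marks an applied leading-tone chord: viio of VI. In F# minor, VI is D, so the leading tone to it is C#, a half step below.
Building a fully diminished seventh chord on C# gives C#-E-G-Bb.
With the 65 figure the chord is in first inversion; from the bass E upward in close position it reads E-G-Bb-C#.

E G Bb C#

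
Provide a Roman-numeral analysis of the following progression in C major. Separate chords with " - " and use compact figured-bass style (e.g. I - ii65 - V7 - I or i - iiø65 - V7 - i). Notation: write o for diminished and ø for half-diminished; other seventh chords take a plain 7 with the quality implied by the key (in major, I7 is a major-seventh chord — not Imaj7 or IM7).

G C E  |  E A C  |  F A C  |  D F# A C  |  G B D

I64 - vi64 - IV - V7/V - V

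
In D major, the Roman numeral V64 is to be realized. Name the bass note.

V in D major has root A; the chord is A-C#-E.
The figure 64 means second inversion — the fifth is in the bass.

E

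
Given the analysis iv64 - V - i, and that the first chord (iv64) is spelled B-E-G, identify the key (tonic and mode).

B minor

The anchor chord is a minor triad on E, labeled iv64.
iv64 on E implies E is the subdominant; that puts the tonic at B, and the lowercase numeral fits minor mode.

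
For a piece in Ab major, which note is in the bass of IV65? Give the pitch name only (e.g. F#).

F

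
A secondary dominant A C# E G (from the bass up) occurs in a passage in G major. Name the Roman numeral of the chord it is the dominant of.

V

The chord is a dominant seventh chord on A.
A dominant resolves down a perfect fifth: A → D. In G major, D is scale degree 5, i.e. V.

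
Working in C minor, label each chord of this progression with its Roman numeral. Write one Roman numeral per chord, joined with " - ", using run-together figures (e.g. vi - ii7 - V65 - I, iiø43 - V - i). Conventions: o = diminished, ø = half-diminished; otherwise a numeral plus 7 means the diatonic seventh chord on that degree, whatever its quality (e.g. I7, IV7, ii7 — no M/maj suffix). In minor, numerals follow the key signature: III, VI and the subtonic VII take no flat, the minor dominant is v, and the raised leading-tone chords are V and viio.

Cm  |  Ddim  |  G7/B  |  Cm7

i - iio - V65 - i7

Cm: root C is the tonic; minor triad there is i.
Ddim: diminished triad on D = scale degree 2 → iio.
G7/B: dominant seventh chord on G = scale degree 5 → V65.
Cm7: root C is the tonic; minor seventh chord there is i7.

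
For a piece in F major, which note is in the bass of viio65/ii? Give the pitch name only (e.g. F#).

A

The applied chord viio65/ii is rooted on F#: F#-A-C-Eb.
The figure 65 means first inversion — the third is in the bass.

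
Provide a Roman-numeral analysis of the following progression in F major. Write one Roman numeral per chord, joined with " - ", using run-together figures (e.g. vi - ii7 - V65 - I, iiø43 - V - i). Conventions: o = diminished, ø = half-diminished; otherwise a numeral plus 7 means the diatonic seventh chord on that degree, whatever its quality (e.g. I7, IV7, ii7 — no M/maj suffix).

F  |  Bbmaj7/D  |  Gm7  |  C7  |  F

F has root F, degree 1 in F major, so I.
Bbmaj7/D: major seventh chord on Bb = scale degree 4 → IV65.
Gm7 has root G, degree 2 in F major, so ii7.
C7: root C is the dominant; dominant seventh chord there is V7.
F has root F, degree 1 in F major, so I.

I - IV65 - ii7 - V7 - I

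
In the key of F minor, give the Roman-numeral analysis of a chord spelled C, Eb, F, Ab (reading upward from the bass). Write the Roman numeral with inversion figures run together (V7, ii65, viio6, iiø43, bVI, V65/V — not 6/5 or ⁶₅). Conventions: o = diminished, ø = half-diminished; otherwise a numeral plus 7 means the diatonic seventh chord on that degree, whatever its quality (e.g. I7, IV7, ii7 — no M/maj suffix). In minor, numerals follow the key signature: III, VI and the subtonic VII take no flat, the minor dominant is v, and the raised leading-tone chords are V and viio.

i43

Stacked in thirds the chord is F-Ab-C-Eb: a minor seventh chord on F.
F is scale degree 1 in F minor, and a minor seventh chord on that degree is written i7.
With C in the bass the chord is in second inversion, so the figured bass is 43.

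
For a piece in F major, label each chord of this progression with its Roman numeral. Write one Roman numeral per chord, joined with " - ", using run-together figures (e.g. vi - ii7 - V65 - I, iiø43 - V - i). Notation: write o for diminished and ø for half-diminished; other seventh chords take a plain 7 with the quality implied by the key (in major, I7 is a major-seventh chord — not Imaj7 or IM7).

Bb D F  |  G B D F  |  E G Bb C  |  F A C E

Bb-D-F: major triad on Bb = scale degree 4 → IV.
G-B-D-F: a dominant seventh chord on G, the applied dominant of V → V7/V.
E-G-Bb-C has root C, degree 5 in F major, so V65.
F-A-C-E has root F, degree 1 in F major, so I7.

IV - V7/V - V65 - I7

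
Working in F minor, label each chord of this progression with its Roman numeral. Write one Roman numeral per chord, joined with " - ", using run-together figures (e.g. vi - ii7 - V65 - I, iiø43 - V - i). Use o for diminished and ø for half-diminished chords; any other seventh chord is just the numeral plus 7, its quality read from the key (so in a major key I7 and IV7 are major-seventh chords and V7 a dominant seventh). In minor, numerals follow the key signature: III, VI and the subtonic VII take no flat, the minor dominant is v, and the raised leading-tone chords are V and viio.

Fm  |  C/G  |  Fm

Fm: minor triad on F = scale degree 1 → i.
C/G has root C, degree 5 in F minor, so V64.
Fm: minor triad on F = scale degree 1 → i.

i - V64 - i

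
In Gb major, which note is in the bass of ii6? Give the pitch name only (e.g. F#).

ii in Gb major has root Ab; the chord is Ab-Cb-Eb.
The figure 6 means first inversion — the third is in the bass.

Cb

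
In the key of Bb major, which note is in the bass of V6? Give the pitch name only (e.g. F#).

A

V in Bb major has root F; the chord is F-A-C.
The figure 6 means first inversion — the third is in the bass.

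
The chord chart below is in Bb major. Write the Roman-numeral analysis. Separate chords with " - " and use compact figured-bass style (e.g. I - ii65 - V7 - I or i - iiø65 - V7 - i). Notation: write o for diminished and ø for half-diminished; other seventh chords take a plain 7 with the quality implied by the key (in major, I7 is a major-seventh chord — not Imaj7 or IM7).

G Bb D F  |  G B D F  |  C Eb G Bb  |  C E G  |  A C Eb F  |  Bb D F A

G-Bb-D-F: root G is the submediant; minor seventh chord there is vi7.
G-B-D-F: chromatic; G is V of ii, so V7/ii.
C-Eb-G-Bb has root C, degree 2 in Bb major, so ii7.
C-E-G: chromatic; C is V of V, so V/V.
A-C-Eb-F has root F, degree 5 in Bb major, so V65.
Bb-D-F-A has root Bb, degree 1 in Bb major, so I7.

vi7 - V7/ii - ii7 - V/V - V65 - I7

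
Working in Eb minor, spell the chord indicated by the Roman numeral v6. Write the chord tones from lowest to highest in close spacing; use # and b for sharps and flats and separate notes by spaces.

Db F Bb

In Eb minor, the dominant is Bb, and the diatonic chord built there is a minor triad.
That chord is spelled Bb-Db-F.
The figured bass 6 indicates first inversion, placing the third (Db) in the bass: Db-F-Bb.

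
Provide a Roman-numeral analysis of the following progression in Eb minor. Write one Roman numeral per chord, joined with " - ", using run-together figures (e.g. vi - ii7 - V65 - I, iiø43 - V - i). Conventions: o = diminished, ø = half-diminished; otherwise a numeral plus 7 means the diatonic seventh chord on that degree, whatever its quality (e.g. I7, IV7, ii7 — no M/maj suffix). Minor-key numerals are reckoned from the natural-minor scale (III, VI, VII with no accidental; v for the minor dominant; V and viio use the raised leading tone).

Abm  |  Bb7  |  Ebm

iv - V7 - i

Abm has root Ab, degree 4 in Eb minor, so iv.
Bb7 has root Bb, degree 5 in Eb minor, so V7.
Ebm has root Eb, degree 1 in Eb minor, so i.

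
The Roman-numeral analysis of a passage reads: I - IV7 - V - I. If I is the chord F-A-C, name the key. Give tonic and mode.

F major

I is given as F-A-C — a major triad with root F.
If F is scale degree 1 and the mode makes that degree carry a major triad, the tonic is F and the mode is major.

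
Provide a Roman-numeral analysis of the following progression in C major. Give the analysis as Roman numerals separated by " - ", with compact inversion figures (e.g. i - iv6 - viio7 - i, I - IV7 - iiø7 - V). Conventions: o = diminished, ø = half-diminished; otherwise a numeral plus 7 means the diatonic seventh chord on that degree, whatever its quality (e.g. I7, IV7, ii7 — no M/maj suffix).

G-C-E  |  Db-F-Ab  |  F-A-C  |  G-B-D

I64 - bII - IV - V

G-C-E: root C is the tonic; major triad there is I64.
Db-F-Ab: major triad on Db — chromatic; Db is the lowered second degree, so this is the Neapolitan chord, bII.
F-A-C: root F is the subdominant; major triad there is IV.
G-B-D has root G, degree 5 in C major, so V.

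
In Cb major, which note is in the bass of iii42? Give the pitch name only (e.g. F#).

Db

iii in Cb major has root Eb; the chord is Eb-Gb-Bb-Db.
The figure 42 means third inversion — the seventh is in the bass.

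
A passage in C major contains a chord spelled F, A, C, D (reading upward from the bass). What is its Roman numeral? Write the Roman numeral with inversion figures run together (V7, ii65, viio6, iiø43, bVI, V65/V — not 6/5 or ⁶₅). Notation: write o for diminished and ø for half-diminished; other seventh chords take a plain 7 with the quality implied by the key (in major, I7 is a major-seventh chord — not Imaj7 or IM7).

Stacked in thirds the chord is D-F-A-C: a minor seventh chord on D.
D is scale degree 2 in C major, and a minor seventh chord on that degree is written ii7.
With F in the bass the chord is in first inversion, so the figured bass is 65.

ii65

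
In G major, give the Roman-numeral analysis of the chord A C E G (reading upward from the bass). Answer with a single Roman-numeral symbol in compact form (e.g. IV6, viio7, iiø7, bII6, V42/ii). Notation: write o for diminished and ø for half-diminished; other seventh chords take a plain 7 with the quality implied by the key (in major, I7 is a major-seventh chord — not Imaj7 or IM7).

ii7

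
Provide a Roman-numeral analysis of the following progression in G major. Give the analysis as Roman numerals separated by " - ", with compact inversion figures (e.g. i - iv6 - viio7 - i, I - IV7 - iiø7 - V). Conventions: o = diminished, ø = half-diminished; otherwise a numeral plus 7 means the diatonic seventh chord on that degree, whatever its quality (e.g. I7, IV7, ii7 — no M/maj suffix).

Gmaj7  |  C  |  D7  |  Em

Gmaj7: major seventh chord on G = scale degree 1 → I7.
C: root C is the subdominant; major triad there is IV.
D7: root D is the dominant; dominant seventh chord there is V7.
Em: root E is the submediant; minor triad there is vi.

I7 - IV - V7 - vi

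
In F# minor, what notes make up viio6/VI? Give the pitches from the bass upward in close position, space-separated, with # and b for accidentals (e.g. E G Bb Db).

E G C#

viio6/VI is a secondary leading-tone chord. The target VI is D in F# minor; the applied chord is rooted a semitone below, on C#.
Building a diminished triad on C# gives C#-E-G.
The figured bass 6 indicates first inversion, placing the third (E) in the bass: E-G-C#.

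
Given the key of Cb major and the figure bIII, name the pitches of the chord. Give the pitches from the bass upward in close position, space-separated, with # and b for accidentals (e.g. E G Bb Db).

Ebb Gb Bbb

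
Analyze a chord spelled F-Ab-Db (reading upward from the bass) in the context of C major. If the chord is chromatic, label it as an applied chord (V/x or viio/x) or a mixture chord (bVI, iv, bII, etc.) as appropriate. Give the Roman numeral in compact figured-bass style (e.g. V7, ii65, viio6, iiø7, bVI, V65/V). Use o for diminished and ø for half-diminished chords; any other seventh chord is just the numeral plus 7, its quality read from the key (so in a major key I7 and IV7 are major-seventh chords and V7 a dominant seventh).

Stacked in thirds the chord is Db-F-Ab: a major triad on Db.
Db is the lowered second degree of C major (diatonic 2 would be D). This is the Neapolitan sixth — a major triad on the lowered second degree, here in its customary first inversion.
With F in the bass the chord is in first inversion, so the figured bass is 6.

bII6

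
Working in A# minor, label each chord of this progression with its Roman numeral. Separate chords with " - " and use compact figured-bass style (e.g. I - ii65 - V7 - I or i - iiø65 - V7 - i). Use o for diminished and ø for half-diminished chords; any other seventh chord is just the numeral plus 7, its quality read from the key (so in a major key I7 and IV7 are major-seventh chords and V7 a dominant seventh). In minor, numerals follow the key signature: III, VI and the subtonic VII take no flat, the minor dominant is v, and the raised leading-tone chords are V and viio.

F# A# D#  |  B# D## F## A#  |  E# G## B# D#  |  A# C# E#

F#-A#-D#: root D# is the subdominant; minor triad there is iv6.
B#-D##-F##-A#: chromatic; B# is V of V, so V7/V.
E#-G##-B#-D#: root E# is the dominant; dominant seventh chord there is V7.
A#-C#-E#: minor triad on A# = scale degree 1 → i.

iv6 - V7/V - V7 - i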